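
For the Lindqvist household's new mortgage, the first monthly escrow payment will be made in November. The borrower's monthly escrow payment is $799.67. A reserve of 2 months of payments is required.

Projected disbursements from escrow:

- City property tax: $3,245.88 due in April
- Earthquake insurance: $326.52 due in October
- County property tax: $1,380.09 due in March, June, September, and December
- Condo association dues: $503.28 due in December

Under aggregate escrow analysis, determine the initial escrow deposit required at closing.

$3,310.66

Cushion = 2 × $799.67 = $1,599.34
Trial balance (start $0, +$799.67 each month, − disbursements):
  Nov: +$799.67 → $799.67
  Dec: +$799.67 − $1,883.37 → -$284.03
  Jan: +$799.67 → $515.64
  Feb: +$799.67 → $1,315.31
  Mar: +$799.67 − $1,380.09 → $734.89
  Apr: +$799.67 − $3,245.88 → -$1,711.32
  May: +$799.67 → -$911.65
  Jun: +$799.67 − $1,380.09 → -$1,492.07
  Jul: +$799.67 → -$692.40
  Aug: +$799.67 → $107.27
  Sep: +$799.67 − $1,380.09 → -$473.15
  Oct: +$799.67 − $326.52 → $0.00
Lowest trial balance = -$1,711.32 (Apr)
Initial deposit = cushion − low point = $1,599.34 − (-$1,711.32) = $3,310.66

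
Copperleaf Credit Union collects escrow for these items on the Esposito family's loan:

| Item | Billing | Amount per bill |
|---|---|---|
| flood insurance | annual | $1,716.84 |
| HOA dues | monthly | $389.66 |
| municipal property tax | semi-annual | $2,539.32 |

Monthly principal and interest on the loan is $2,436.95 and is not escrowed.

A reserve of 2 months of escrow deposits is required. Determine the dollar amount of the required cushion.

$1,911.90

Flood insurance = $1,716.84 annually
HOA dues = $389.66 × 12 = $4,675.92 annually
Municipal property tax = $2,539.32 × 2 = $5,078.64 annually
Total per year = $11,471.40
Per month = $11,471.40 ÷ 12 = $955.95
Required cushion = 2 × $955.95 = $1,911.90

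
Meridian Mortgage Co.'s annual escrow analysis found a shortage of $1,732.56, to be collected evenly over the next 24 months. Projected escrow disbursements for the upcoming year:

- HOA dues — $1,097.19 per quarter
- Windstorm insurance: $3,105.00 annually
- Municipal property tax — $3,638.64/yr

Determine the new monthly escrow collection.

HOA dues = $1,097.19 × 4 = $4,388.76 annually
Windstorm insurance = $3,105.00 annually
Municipal property tax = $3,638.64 annually
Yearly total = $11,132.40
Monthly escrow = $11,132.40 ÷ 12 = $927.70
Monthly shortage recovery: $1,732.56 / 24 = $72.19
New monthly escrow = $927.70 + $72.19 = $999.89

$999.89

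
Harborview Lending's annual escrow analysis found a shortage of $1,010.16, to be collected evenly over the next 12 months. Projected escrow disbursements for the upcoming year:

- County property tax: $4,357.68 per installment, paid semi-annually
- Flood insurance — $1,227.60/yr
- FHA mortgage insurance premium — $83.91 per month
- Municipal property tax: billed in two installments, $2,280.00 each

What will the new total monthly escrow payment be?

$1,376.67

County property tax — $4,357.68 × 2 = $8,715.36 annually
Flood insurance — $1,227.60 annually
FHA mortgage insurance premium — $83.91 × 12 = $1,006.92 annually
Municipal property tax — $2,280.00 × 2 = $4,560.00 annually
Yearly total = $8,715.36 + $1,227.60 + $1,006.92 + $4,560.00 = $15,509.88
Per month = $15,509.88 / 12 = $1,292.49
Shortage per month = $1,010.16 ÷ 12 = $84.18
New monthly escrow = $1,292.49 + $84.18 = $1,376.67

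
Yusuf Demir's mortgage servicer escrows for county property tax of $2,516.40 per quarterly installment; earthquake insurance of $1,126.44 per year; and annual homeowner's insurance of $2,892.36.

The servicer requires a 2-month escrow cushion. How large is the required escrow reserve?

County property tax — $2,516.40 × 4 = $10,065.60
Earthquake insurance — $1,126.44
Homeowner's insurance — $2,892.36
Annual escrow total = $10,065.60 + $1,126.44 + $2,892.36 = $14,084.40
Base monthly escrow = $14,084.40 ÷ 12 = $1,173.70
Cushion = 2 × $1,173.70 = $2,347.40

$2,347.40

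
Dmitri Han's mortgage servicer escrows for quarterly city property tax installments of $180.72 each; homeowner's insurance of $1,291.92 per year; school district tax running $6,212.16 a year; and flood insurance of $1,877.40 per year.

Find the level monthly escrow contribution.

$842.03

City property tax = $180.72 × 4 = $722.88 per year
Homeowner's insurance = $1,291.92 per year
School district tax = $6,212.16 per year
Flood insurance = $1,877.40 per year
Combined annual = $10,104.36
Base monthly escrow = $10,104.36 / 12 = $842.03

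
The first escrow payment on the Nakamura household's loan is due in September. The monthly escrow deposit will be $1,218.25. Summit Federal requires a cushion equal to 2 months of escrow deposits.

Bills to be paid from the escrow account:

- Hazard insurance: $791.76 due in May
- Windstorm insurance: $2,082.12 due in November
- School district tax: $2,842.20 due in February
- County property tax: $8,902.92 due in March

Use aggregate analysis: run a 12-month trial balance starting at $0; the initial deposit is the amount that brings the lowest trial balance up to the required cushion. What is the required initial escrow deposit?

$7,735.99

Cushion = 2 × $1,218.25 = $2,436.50
Trial balance (start $0, +$1,218.25 each month, − disbursements):
  Sep: +$1,218.25 → $1,218.25
  Oct: +$1,218.25 → $2,436.50
  Nov: +$1,218.25 − $2,082.12 → $1,572.63
  Dec: +$1,218.25 → $2,790.88
  Jan: +$1,218.25 → $4,009.13
  Feb: +$1,218.25 − $2,842.20 → $2,385.18
  Mar: +$1,218.25 − $8,902.92 → -$5,299.49
  Apr: +$1,218.25 → -$4,081.24
  May: +$1,218.25 − $791.76 → -$3,654.75
  Jun: +$1,218.25 → -$2,436.50
  Jul: +$1,218.25 → -$1,218.25
  Aug: +$1,218.25 → $0.00
Lowest trial balance = -$5,299.49 (Mar)
Initial deposit = cushion − low point = $2,436.50 − (-$5,299.49) = $7,735.99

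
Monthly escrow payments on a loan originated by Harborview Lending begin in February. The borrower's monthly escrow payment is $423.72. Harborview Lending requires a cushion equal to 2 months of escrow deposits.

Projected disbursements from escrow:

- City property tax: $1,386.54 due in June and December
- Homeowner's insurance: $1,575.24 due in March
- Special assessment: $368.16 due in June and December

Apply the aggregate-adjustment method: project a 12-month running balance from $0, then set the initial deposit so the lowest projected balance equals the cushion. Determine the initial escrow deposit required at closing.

Cushion = 2 × $423.72 = $847.44
Trial balance (start $0, +$423.72 each month, − disbursements):
  Feb: +$423.72 → $423.72
  Mar: +$423.72 − $1,575.24 → -$727.80
  Apr: +$423.72 → -$304.08
  May: +$423.72 → $119.64
  Jun: +$423.72 − $1,754.70 → -$1,211.34
  Jul: +$423.72 → -$787.62
  Aug: +$423.72 → -$363.90
  Sep: +$423.72 → $59.82
  Oct: +$423.72 → $483.54
  Nov: +$423.72 → $907.26
  Dec: +$423.72 − $1,754.70 → -$423.72
  Jan: +$423.72 → $0.00
Lowest trial balance = -$1,211.34 (Jun)
Initial deposit = cushion − low point = $847.44 − (-$1,211.34) = $2,058.78

$2,058.78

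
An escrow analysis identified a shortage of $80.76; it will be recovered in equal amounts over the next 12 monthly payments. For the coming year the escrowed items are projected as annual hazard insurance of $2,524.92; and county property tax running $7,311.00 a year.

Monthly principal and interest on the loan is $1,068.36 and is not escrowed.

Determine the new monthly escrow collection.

Hazard insurance: $2,524.92 per year
County property tax: $7,311.00 per year
Annual escrow total = $9,835.92
Base monthly escrow = $9,835.92 ÷ 12 = $819.66
Shortage spread = $80.76 ÷ 12 = $6.73/mo
Adjusted monthly = $819.66 + $6.73 = $826.39

$826.39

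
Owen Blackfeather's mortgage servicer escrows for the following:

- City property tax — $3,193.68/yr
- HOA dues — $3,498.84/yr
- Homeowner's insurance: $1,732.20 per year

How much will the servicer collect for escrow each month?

$702.06

City property tax = $3,193.68 annually
HOA dues = $3,498.84 annually
Homeowner's insurance = $1,732.20 annually
Annual escrow total = $3,193.68 + $3,498.84 + $1,732.20 = $8,424.72
Per month = $8,424.72 ÷ 12 = $702.06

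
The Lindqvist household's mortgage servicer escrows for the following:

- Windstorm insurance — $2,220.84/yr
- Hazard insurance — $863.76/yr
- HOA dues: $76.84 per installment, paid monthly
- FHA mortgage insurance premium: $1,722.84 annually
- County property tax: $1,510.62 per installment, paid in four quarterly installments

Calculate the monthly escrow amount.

$981.00

Windstorm insurance — $2,220.84 per year
Hazard insurance — $863.76 per year
HOA dues — $76.84 × 12 = $922.08 per year
FHA mortgage insurance premium — $1,722.84 per year
County property tax — $1,510.62 × 4 = $6,042.48 per year
Yearly total = $2,220.84 + $863.76 + $922.08 + $1,722.84 + $6,042.48 = $11,772.00
Monthly = $11,772.00 / 12 = $981.00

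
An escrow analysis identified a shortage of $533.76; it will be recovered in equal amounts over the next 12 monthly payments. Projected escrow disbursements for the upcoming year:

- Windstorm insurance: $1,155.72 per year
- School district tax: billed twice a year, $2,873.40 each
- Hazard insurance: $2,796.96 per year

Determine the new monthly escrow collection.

$852.77

Windstorm insurance: $1,155.72/yr
School district tax: $2,873.40 × 2 = $5,746.80/yr
Hazard insurance: $2,796.96/yr
Combined annual = $1,155.72 + $5,746.80 + $2,796.96 = $9,699.48
Base monthly escrow = $9,699.48 ÷ 12 = $808.29
Monthly shortage recovery: $533.76 ÷ 12 = $44.48
Adjusted monthly = $808.29 + $44.48 = $852.77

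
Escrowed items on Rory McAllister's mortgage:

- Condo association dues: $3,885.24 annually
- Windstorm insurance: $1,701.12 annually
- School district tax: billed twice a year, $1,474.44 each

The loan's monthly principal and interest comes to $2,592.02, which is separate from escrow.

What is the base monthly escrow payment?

Condo association dues = $3,885.24 annually
Windstorm insurance = $1,701.12 annually
School district tax = $1,474.44 × 2 = $2,948.88 annually
Yearly total = $3,885.24 + $1,701.12 + $2,948.88 = $8,535.24
Monthly escrow = $8,535.24 ÷ 12 = $711.27

$711.27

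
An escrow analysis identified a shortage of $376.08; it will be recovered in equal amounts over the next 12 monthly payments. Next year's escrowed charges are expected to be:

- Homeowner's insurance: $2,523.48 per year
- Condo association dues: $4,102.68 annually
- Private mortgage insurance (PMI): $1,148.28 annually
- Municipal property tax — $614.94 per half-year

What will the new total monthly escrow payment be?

$781.70

Homeowner's insurance — $2,523.48 annually
Condo association dues — $4,102.68 annually
Private mortgage insurance (PMI) — $1,148.28 annually
Municipal property tax — $614.94 × 2 = $1,229.88 annually
Total per year = $9,004.32
Base monthly escrow = $9,004.32 ÷ 12 = $750.36
Monthly shortage recovery: $376.08 / 12 = $31.34
New monthly escrow = $750.36 + $31.34 = $781.70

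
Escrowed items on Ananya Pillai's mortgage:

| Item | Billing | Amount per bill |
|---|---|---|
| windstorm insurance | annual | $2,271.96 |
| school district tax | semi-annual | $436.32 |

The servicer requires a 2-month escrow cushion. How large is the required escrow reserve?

$524.10

Windstorm insurance — $2,271.96 annually
School district tax — $436.32 × 2 = $872.64 annually
Annual escrow total = $2,271.96 + $872.64 = $3,144.60
Monthly escrow = $3,144.60 / 12 = $262.05
Cushion = 2 × $262.05 = $524.10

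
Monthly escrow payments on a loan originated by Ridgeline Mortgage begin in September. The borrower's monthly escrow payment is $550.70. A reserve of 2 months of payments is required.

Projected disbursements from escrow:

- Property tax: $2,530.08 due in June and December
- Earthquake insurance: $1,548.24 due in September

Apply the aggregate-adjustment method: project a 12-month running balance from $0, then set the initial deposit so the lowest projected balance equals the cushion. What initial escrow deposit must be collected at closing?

$2,976.92

Cushion = 2 × $550.70 = $1,101.40
Trial balance (start $0, +$550.70 each month, − disbursements):
  Sep: +$550.70 − $1,548.24 → -$997.54
  Oct: +$550.70 → -$446.84
  Nov: +$550.70 → $103.86
  Dec: +$550.70 − $2,530.08 → -$1,875.52
  Jan: +$550.70 → -$1,324.82
  Feb: +$550.70 → -$774.12
  Mar: +$550.70 → -$223.42
  Apr: +$550.70 → $327.28
  May: +$550.70 → $877.98
  Jun: +$550.70 − $2,530.08 → -$1,101.40
  Jul: +$550.70 → -$550.70
  Aug: +$550.70 → $0.00
Lowest trial balance = -$1,875.52 (Dec)
Initial deposit = cushion − low point = $1,101.40 − (-$1,875.52) = $2,976.92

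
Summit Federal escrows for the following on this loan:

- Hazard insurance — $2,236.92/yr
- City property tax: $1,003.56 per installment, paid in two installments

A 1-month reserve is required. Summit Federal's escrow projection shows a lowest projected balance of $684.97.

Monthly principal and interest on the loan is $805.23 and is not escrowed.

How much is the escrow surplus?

$331.30

Hazard insurance = $2,236.92
City property tax = $1,003.56 × 2 = $2,007.12
Total per year = $2,236.92 + $2,007.12 = $4,244.04
Monthly escrow = $4,244.04 ÷ 12 = $353.67
Required reserve = 1 × $353.67 = $353.67
Excess over cushion: $684.97 − $353.67 = $331.30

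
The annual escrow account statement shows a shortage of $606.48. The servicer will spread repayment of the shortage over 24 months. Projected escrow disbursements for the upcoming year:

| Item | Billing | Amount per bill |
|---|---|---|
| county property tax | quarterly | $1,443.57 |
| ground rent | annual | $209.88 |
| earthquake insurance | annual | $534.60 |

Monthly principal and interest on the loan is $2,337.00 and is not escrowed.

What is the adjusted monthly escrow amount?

$568.50

County property tax = $1,443.57 × 4 = $5,774.28 annually
Ground rent = $209.88 annually
Earthquake insurance = $534.60 annually
Total annual escrow = $5,774.28 + $209.88 + $534.60 = $6,518.76
Per month = $6,518.76 ÷ 12 = $543.23
Shortage per month = $606.48 / 24 = $25.27
New monthly escrow = $543.23 + $25.27 = $568.50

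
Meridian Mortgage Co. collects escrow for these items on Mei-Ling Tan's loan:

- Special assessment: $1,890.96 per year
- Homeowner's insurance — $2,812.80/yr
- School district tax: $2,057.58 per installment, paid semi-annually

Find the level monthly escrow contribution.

$734.91

Special assessment — $1,890.96/yr
Homeowner's insurance — $2,812.80/yr
School district tax — $2,057.58 × 2 = $4,115.16/yr
Combined annual = $8,818.92
Base monthly escrow = $8,818.92 ÷ 12 = $734.91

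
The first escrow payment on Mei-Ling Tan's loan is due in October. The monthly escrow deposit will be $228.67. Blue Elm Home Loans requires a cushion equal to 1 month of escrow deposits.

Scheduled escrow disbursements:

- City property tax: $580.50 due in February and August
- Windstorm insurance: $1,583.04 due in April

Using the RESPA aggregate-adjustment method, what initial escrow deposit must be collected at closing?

Cushion = 1 × $228.67 = $228.67
Trial balance (start $0, +$228.67 each month, − disbursements):
  Oct: +$228.67 → $228.67
  Nov: +$228.67 → $457.34
  Dec: +$228.67 → $686.01
  Jan: +$228.67 → $914.68
  Feb: +$228.67 − $580.50 → $562.85
  Mar: +$228.67 → $791.52
  Apr: +$228.67 − $1,583.04 → -$562.85
  May: +$228.67 → -$334.18
  Jun: +$228.67 → -$105.51
  Jul: +$228.67 → $123.16
  Aug: +$228.67 − $580.50 → -$228.67
  Sep: +$228.67 → $0.00
Lowest trial balance = -$562.85 (Apr)
Initial deposit = cushion − low point = $228.67 − (-$562.85) = $791.52

$791.52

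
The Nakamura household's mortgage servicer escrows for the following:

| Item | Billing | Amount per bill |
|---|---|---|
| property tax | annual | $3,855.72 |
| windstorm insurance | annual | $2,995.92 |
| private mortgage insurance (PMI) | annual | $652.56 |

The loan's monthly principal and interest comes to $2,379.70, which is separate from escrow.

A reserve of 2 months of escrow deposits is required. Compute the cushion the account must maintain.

Property tax = $3,855.72
Windstorm insurance = $2,995.92
Private mortgage insurance (PMI) = $652.56
Total per year = $3,855.72 + $2,995.92 + $652.56 = $7,504.20
Monthly escrow = $7,504.20 ÷ 12 = $625.35
Required cushion = 2 × $625.35 = $1,250.70

$1,250.70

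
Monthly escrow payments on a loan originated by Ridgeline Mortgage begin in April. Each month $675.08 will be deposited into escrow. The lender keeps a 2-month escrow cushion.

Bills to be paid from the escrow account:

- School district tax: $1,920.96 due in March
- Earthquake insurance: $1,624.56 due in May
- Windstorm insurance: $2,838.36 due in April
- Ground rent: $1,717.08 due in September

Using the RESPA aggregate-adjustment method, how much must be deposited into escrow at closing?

$4,462.92

Cushion = 2 × $675.08 = $1,350.16
Trial balance (start $0, +$675.08 each month, − disbursements):
  Apr: +$675.08 − $2,838.36 → -$2,163.28
  May: +$675.08 − $1,624.56 → -$3,112.76
  Jun: +$675.08 → -$2,437.68
  Jul: +$675.08 → -$1,762.60
  Aug: +$675.08 → -$1,087.52
  Sep: +$675.08 − $1,717.08 → -$2,129.52
  Oct: +$675.08 → -$1,454.44
  Nov: +$675.08 → -$779.36
  Dec: +$675.08 → -$104.28
  Jan: +$675.08 → $570.80
  Feb: +$675.08 → $1,245.88
  Mar: +$675.08 − $1,920.96 → $0.00
Lowest trial balance = -$3,112.76 (May)
Initial deposit = cushion − low point = $1,350.16 − (-$3,112.76) = $4,462.92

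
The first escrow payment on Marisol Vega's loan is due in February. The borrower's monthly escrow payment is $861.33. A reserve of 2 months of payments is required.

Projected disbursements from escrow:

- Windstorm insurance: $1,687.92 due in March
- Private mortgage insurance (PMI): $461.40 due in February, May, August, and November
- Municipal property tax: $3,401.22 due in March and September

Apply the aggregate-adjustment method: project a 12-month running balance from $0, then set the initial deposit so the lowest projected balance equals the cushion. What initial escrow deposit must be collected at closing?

Cushion = 2 × $861.33 = $1,722.66
Trial balance (start $0, +$861.33 each month, − disbursements):
  Feb: +$861.33 − $461.40 → $399.93
  Mar: +$861.33 − $5,089.14 → -$3,827.88
  Apr: +$861.33 → -$2,966.55
  May: +$861.33 − $461.40 → -$2,566.62
  Jun: +$861.33 → -$1,705.29
  Jul: +$861.33 → -$843.96
  Aug: +$861.33 − $461.40 → -$444.03
  Sep: +$861.33 − $3,401.22 → -$2,983.92
  Oct: +$861.33 → -$2,122.59
  Nov: +$861.33 − $461.40 → -$1,722.66
  Dec: +$861.33 → -$861.33
  Jan: +$861.33 → $0.00
Lowest trial balance = -$3,827.88 (Mar)
Initial deposit = cushion − low point = $1,722.66 − (-$3,827.88) = $5,550.54

$5,550.54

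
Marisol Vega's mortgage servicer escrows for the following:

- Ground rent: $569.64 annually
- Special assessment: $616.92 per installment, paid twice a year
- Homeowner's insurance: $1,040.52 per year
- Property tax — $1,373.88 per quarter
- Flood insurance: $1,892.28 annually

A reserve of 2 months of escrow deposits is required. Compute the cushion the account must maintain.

Ground rent = $569.64/yr
Special assessment = $616.92 × 2 = $1,233.84/yr
Homeowner's insurance = $1,040.52/yr
Property tax = $1,373.88 × 4 = $5,495.52/yr
Flood insurance = $1,892.28/yr
Yearly total = $569.64 + $1,233.84 + $1,040.52 + $5,495.52 + $1,892.28 = $10,231.80
Monthly = $10,231.80 ÷ 12 = $852.65
Cushion = 2 × $852.65 = $1,705.30

$1,705.30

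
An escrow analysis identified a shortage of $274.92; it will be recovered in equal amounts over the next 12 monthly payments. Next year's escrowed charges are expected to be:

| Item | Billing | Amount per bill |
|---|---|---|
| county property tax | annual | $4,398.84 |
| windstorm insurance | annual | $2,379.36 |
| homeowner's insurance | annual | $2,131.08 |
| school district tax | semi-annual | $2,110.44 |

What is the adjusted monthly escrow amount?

$1,117.09

County property tax — $4,398.84
Windstorm insurance — $2,379.36
Homeowner's insurance — $2,131.08
School district tax — $2,110.44 × 2 = $4,220.88
Total annual escrow = $4,398.84 + $2,379.36 + $2,131.08 + $4,220.88 = $13,130.16
Per month = $13,130.16 / 12 = $1,094.18
Shortage spread = $274.92 ÷ 12 = $22.91/mo
Adjusted monthly = $1,094.18 + $22.91 = $1,117.09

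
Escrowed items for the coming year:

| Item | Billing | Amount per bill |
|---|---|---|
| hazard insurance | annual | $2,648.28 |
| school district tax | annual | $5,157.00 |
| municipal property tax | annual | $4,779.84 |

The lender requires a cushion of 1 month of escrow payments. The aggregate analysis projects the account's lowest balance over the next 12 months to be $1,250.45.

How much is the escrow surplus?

$201.69

Hazard insurance — $2,648.28/yr
School district tax — $5,157.00/yr
Municipal property tax — $4,779.84/yr
Yearly total = $2,648.28 + $5,157.00 + $4,779.84 = $12,585.12
Base monthly escrow = $12,585.12 / 12 = $1,048.76
Cushion = 1 × $1,048.76 = $1,048.76
Excess over cushion: $1,250.45 − $1,048.76 = $201.69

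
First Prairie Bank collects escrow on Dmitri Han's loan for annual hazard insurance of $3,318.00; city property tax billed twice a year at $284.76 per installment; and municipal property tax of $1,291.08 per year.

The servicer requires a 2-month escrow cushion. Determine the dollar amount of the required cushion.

$863.10

Hazard insurance — $3,318.00 annually
City property tax — $284.76 × 2 = $569.52 annually
Municipal property tax — $1,291.08 annually
Yearly total = $5,178.60
Monthly = $5,178.60 / 12 = $431.55
Reserve = 2 × $431.55 = $863.10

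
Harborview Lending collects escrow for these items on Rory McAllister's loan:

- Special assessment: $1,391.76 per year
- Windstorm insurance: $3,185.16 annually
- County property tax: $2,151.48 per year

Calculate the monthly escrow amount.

$560.70

Special assessment = $1,391.76/yr
Windstorm insurance = $3,185.16/yr
County property tax = $2,151.48/yr
Yearly total = $6,728.40
Per month = $6,728.40 ÷ 12 = $560.70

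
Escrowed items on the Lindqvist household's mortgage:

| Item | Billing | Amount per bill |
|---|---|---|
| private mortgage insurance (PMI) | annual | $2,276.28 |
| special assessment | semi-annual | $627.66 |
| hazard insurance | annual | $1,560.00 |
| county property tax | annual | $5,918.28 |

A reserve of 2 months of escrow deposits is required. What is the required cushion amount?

$1,834.98

Private mortgage insurance (PMI) — $2,276.28 per year
Special assessment — $627.66 × 2 = $1,255.32 per year
Hazard insurance — $1,560.00 per year
County property tax — $5,918.28 per year
Total annual escrow = $2,276.28 + $1,255.32 + $1,560.00 + $5,918.28 = $11,009.88
Monthly escrow = $11,009.88 / 12 = $917.49
Cushion = 2 × $917.49 = $1,834.98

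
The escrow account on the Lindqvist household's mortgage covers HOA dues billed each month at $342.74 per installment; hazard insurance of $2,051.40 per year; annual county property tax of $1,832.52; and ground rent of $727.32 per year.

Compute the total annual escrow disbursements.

HOA dues — $342.74 × 12 = $4,112.88 annually
Hazard insurance — $2,051.40 annually
County property tax — $1,832.52 annually
Ground rent — $727.32 annually
Total annual escrow = $8,724.12

$8,724.12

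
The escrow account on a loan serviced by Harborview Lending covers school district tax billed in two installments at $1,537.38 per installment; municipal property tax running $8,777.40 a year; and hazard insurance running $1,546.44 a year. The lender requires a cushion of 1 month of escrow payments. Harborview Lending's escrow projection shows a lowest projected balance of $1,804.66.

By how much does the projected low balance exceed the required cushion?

$688.11

School district tax — $1,537.38 × 2 = $3,074.76 per year
Municipal property tax — $8,777.40 per year
Hazard insurance — $1,546.44 per year
Total per year = $3,074.76 + $8,777.40 + $1,546.44 = $13,398.60
Monthly = $13,398.60 ÷ 12 = $1,116.55
Required cushion = 1 × $1,116.55 = $1,116.55
Excess over cushion: $1,804.66 − $1,116.55 = $688.11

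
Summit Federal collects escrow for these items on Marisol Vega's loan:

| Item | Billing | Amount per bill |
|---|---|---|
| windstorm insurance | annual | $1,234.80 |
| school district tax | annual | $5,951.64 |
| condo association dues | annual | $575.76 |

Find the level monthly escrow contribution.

Windstorm insurance: $1,234.80/yr
School district tax: $5,951.64/yr
Condo association dues: $575.76/yr
Yearly total = $1,234.80 + $5,951.64 + $575.76 = $7,762.20
Per month = $7,762.20 / 12 = $646.85

$646.85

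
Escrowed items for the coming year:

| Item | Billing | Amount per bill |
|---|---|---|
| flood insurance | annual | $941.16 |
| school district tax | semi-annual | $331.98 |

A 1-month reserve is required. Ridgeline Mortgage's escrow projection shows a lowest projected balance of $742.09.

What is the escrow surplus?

Flood insurance = $941.16 per year
School district tax = $331.98 × 2 = $663.96 per year
Total per year = $1,605.12
Base monthly escrow = $1,605.12 / 12 = $133.76
Required cushion = 1 × $133.76 = $133.76
Excess over cushion: $742.09 − $133.76 = $608.33

$608.33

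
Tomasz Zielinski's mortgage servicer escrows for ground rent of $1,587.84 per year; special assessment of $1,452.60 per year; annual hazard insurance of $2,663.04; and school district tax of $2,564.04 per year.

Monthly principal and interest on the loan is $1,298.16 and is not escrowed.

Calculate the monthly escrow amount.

$688.96

Ground rent = $1,587.84/yr
Special assessment = $1,452.60/yr
Hazard insurance = $2,663.04/yr
School district tax = $2,564.04/yr
Total annual escrow = $1,587.84 + $1,452.60 + $2,663.04 + $2,564.04 = $8,267.52
Base monthly escrow = $8,267.52 ÷ 12 = $688.96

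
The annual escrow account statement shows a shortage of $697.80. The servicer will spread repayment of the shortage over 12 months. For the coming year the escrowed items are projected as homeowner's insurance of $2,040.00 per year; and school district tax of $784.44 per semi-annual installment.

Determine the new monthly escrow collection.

Homeowner's insurance — $2,040.00 per year
School district tax — $784.44 × 2 = $1,568.88 per year
Yearly total = $2,040.00 + $1,568.88 = $3,608.88
Monthly escrow = $3,608.88 / 12 = $300.74
Monthly shortage recovery: $697.80 / 12 = $58.15
Adjusted monthly = $300.74 + $58.15 = $358.89

$358.89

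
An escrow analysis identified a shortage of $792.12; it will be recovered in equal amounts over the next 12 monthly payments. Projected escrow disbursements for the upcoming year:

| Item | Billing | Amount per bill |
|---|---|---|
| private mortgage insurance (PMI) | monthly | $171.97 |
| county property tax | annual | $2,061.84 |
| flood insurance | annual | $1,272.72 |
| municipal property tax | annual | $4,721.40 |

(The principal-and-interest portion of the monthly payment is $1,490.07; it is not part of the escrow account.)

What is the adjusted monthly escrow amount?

$909.31

Private mortgage insurance (PMI): $171.97 × 12 = $2,063.64 annually
County property tax: $2,061.84 annually
Flood insurance: $1,272.72 annually
Municipal property tax: $4,721.40 annually
Yearly total = $2,063.64 + $2,061.84 + $1,272.72 + $4,721.40 = $10,119.60
Base monthly escrow = $10,119.60 / 12 = $843.30
Shortage per month = $792.12 ÷ 12 = $66.01
New monthly escrow = $843.30 + $66.01 = $909.31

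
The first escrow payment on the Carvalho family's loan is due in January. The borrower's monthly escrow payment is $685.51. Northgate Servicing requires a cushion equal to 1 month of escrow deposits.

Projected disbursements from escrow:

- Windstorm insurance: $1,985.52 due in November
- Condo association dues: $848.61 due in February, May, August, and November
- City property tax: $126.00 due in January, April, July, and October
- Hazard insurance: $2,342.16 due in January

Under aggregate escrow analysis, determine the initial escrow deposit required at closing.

$2,631.26

Cushion = 1 × $685.51 = $685.51
Trial balance (start $0, +$685.51 each month, − disbursements):
  Jan: +$685.51 − $2,468.16 → -$1,782.65
  Feb: +$685.51 − $848.61 → -$1,945.75
  Mar: +$685.51 → -$1,260.24
  Apr: +$685.51 − $126.00 → -$700.73
  May: +$685.51 − $848.61 → -$863.83
  Jun: +$685.51 → -$178.32
  Jul: +$685.51 − $126.00 → $381.19
  Aug: +$685.51 − $848.61 → $218.09
  Sep: +$685.51 → $903.60
  Oct: +$685.51 − $126.00 → $1,463.11
  Nov: +$685.51 − $2,834.13 → -$685.51
  Dec: +$685.51 → $0.00
Lowest trial balance = -$1,945.75 (Feb)
Initial deposit = cushion − low point = $685.51 − (-$1,945.75) = $2,631.26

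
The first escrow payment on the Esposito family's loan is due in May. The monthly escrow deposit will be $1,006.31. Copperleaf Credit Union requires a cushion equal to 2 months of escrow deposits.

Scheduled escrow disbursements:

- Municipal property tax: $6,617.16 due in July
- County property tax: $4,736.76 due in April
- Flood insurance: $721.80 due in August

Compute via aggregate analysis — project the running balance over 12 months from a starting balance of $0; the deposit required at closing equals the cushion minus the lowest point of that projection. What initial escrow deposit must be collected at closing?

Cushion = 2 × $1,006.31 = $2,012.62
Trial balance (start $0, +$1,006.31 each month, − disbursements):
  May: +$1,006.31 → $1,006.31
  Jun: +$1,006.31 → $2,012.62
  Jul: +$1,006.31 − $6,617.16 → -$3,598.23
  Aug: +$1,006.31 − $721.80 → -$3,313.72
  Sep: +$1,006.31 → -$2,307.41
  Oct: +$1,006.31 → -$1,301.10
  Nov: +$1,006.31 → -$294.79
  Dec: +$1,006.31 → $711.52
  Jan: +$1,006.31 → $1,717.83
  Feb: +$1,006.31 → $2,724.14
  Mar: +$1,006.31 → $3,730.45
  Apr: +$1,006.31 − $4,736.76 → $0.00
Lowest trial balance = -$3,598.23 (Jul)
Initial deposit = cushion − low point = $2,012.62 − (-$3,598.23) = $5,610.85

$5,610.85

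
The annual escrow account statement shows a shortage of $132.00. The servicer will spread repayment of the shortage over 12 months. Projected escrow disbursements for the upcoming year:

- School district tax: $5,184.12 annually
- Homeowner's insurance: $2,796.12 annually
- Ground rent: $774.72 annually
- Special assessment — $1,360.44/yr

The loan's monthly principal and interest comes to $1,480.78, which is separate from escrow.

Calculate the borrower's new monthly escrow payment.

$853.95

School district tax: $5,184.12/yr
Homeowner's insurance: $2,796.12/yr
Ground rent: $774.72/yr
Special assessment: $1,360.44/yr
Yearly total = $5,184.12 + $2,796.12 + $774.72 + $1,360.44 = $10,115.40
Base monthly escrow = $10,115.40 ÷ 12 = $842.95
Shortage per month = $132.00 ÷ 12 = $11.00
Adjusted monthly = $842.95 + $11.00 = $853.95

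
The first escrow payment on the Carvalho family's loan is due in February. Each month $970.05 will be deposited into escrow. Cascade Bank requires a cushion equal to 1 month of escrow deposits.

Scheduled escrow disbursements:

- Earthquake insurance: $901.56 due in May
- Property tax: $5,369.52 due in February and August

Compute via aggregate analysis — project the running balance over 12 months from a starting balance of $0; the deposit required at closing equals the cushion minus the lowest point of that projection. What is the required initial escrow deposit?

Cushion = 1 × $970.05 = $970.05
Trial balance (start $0, +$970.05 each month, − disbursements):
  Feb: +$970.05 − $5,369.52 → -$4,399.47
  Mar: +$970.05 → -$3,429.42
  Apr: +$970.05 → -$2,459.37
  May: +$970.05 − $901.56 → -$2,390.88
  Jun: +$970.05 → -$1,420.83
  Jul: +$970.05 → -$450.78
  Aug: +$970.05 − $5,369.52 → -$4,850.25
  Sep: +$970.05 → -$3,880.20
  Oct: +$970.05 → -$2,910.15
  Nov: +$970.05 → -$1,940.10
  Dec: +$970.05 → -$970.05
  Jan: +$970.05 → $0.00
Lowest trial balance = -$4,850.25 (Aug)
Initial deposit = cushion − low point = $970.05 − (-$4,850.25) = $5,820.30

$5,820.30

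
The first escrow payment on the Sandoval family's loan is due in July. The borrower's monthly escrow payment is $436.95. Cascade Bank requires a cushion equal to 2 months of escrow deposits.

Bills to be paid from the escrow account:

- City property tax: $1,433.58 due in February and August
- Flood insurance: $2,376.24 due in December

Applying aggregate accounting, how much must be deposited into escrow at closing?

Cushion = 2 × $436.95 = $873.90
Trial balance (start $0, +$436.95 each month, − disbursements):
  Jul: +$436.95 → $436.95
  Aug: +$436.95 − $1,433.58 → -$559.68
  Sep: +$436.95 → -$122.73
  Oct: +$436.95 → $314.22
  Nov: +$436.95 → $751.17
  Dec: +$436.95 − $2,376.24 → -$1,188.12
  Jan: +$436.95 → -$751.17
  Feb: +$436.95 − $1,433.58 → -$1,747.80
  Mar: +$436.95 → -$1,310.85
  Apr: +$436.95 → -$873.90
  May: +$436.95 → -$436.95
  Jun: +$436.95 → $0.00
Lowest trial balance = -$1,747.80 (Feb)
Initial deposit = cushion − low point = $873.90 − (-$1,747.80) = $2,621.70

$2,621.70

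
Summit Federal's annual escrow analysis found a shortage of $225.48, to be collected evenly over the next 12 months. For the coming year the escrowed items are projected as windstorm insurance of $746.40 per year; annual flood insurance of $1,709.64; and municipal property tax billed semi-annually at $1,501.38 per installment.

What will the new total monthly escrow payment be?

Windstorm insurance — $746.40
Flood insurance — $1,709.64
Municipal property tax — $1,501.38 × 2 = $3,002.76
Combined annual = $5,458.80
Base monthly escrow = $5,458.80 ÷ 12 = $454.90
Shortage spread = $225.48 ÷ 12 = $18.79/mo
Adjusted monthly = $454.90 + $18.79 = $473.69

$473.69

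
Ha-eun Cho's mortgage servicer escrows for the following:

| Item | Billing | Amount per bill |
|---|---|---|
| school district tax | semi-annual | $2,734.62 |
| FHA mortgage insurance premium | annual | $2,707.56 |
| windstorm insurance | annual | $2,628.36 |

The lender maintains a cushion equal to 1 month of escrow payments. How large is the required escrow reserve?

School district tax = $2,734.62 × 2 = $5,469.24/yr
FHA mortgage insurance premium = $2,707.56/yr
Windstorm insurance = $2,628.36/yr
Total annual escrow = $5,469.24 + $2,707.56 + $2,628.36 = $10,805.16
Per month = $10,805.16 / 12 = $900.43
Reserve = 1 × $900.43 = $900.43

$900.43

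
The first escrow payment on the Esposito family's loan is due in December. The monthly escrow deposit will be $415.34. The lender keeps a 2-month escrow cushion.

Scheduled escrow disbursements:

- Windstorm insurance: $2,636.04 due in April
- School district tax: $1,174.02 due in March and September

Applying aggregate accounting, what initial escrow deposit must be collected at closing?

$2,564.04

Cushion = 2 × $415.34 = $830.68
Trial balance (start $0, +$415.34 each month, − disbursements):
  Dec: +$415.34 → $415.34
  Jan: +$415.34 → $830.68
  Feb: +$415.34 → $1,246.02
  Mar: +$415.34 − $1,174.02 → $487.34
  Apr: +$415.34 − $2,636.04 → -$1,733.36
  May: +$415.34 → -$1,318.02
  Jun: +$415.34 → -$902.68
  Jul: +$415.34 → -$487.34
  Aug: +$415.34 → -$72.00
  Sep: +$415.34 − $1,174.02 → -$830.68
  Oct: +$415.34 → -$415.34
  Nov: +$415.34 → $0.00
Lowest trial balance = -$1,733.36 (Apr)
Initial deposit = cushion − low point = $830.68 − (-$1,733.36) = $2,564.04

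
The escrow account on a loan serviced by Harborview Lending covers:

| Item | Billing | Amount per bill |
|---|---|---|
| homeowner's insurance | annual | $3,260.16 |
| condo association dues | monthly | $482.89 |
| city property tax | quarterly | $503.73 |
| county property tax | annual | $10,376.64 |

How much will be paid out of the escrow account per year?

$21,446.40

Homeowner's insurance = $3,260.16 annually
Condo association dues = $482.89 × 12 = $5,794.68 annually
City property tax = $503.73 × 4 = $2,014.92 annually
County property tax = $10,376.64 annually
Total annual escrow = $3,260.16 + $5,794.68 + $2,014.92 + $10,376.64 = $21,446.40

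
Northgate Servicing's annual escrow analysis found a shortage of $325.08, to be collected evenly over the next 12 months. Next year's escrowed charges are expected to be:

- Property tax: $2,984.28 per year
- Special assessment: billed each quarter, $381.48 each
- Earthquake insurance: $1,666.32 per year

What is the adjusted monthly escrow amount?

$541.80

Property tax: $2,984.28 per year
Special assessment: $381.48 × 4 = $1,525.92 per year
Earthquake insurance: $1,666.32 per year
Annual escrow total = $2,984.28 + $1,525.92 + $1,666.32 = $6,176.52
Monthly escrow = $6,176.52 / 12 = $514.71
Shortage per month = $325.08 / 12 = $27.09
New monthly escrow = $514.71 + $27.09 = $541.80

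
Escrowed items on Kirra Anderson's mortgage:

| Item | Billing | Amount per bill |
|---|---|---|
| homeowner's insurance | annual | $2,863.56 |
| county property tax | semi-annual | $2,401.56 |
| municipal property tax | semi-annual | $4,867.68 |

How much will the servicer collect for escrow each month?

Homeowner's insurance: $2,863.56 per year
County property tax: $2,401.56 × 2 = $4,803.12 per year
Municipal property tax: $4,867.68 × 2 = $9,735.36 per year
Annual escrow total = $17,402.04
Monthly = $17,402.04 / 12 = $1,450.17

$1,450.17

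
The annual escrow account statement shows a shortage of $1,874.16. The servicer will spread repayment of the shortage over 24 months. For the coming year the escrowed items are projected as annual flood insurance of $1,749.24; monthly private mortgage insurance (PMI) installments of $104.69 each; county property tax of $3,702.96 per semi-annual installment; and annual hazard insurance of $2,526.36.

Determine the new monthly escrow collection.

$1,156.24

Flood insurance = $1,749.24 annually
Private mortgage insurance (PMI) = $104.69 × 12 = $1,256.28 annually
County property tax = $3,702.96 × 2 = $7,405.92 annually
Hazard insurance = $2,526.36 annually
Annual escrow total = $1,749.24 + $1,256.28 + $7,405.92 + $2,526.36 = $12,937.80
Per month = $12,937.80 ÷ 12 = $1,078.15
Shortage per month = $1,874.16 / 24 = $78.09
New monthly escrow = $1,078.15 + $78.09 = $1,156.24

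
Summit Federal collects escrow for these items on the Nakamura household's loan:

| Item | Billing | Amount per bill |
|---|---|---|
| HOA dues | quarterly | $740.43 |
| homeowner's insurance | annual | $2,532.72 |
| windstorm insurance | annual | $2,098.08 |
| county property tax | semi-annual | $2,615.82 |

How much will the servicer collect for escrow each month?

$1,068.68

HOA dues = $740.43 × 4 = $2,961.72/yr
Homeowner's insurance = $2,532.72/yr
Windstorm insurance = $2,098.08/yr
County property tax = $2,615.82 × 2 = $5,231.64/yr
Annual escrow total = $2,961.72 + $2,532.72 + $2,098.08 + $5,231.64 = $12,824.16
Monthly = $12,824.16 / 12 = $1,068.68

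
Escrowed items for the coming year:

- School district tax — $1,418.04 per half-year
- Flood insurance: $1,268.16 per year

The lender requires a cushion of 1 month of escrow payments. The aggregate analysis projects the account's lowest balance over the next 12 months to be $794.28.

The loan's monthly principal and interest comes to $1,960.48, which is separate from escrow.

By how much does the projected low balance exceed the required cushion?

$452.26

School district tax: $1,418.04 × 2 = $2,836.08 annually
Flood insurance: $1,268.16 annually
Total per year = $4,104.24
Monthly escrow = $4,104.24 ÷ 12 = $342.02
Required reserve = 1 × $342.02 = $342.02
Surplus = $794.28 − $342.02 = $452.26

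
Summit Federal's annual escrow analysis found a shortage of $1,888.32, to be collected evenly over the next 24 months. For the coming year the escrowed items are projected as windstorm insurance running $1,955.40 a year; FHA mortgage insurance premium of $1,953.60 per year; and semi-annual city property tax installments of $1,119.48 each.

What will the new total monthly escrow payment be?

$591.01

Windstorm insurance: $1,955.40/yr
FHA mortgage insurance premium: $1,953.60/yr
City property tax: $1,119.48 × 2 = $2,238.96/yr
Total annual escrow = $6,147.96
Monthly escrow = $6,147.96 / 12 = $512.33
Shortage per month = $1,888.32 / 24 = $78.68
Adjusted monthly = $512.33 + $78.68 = $591.01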